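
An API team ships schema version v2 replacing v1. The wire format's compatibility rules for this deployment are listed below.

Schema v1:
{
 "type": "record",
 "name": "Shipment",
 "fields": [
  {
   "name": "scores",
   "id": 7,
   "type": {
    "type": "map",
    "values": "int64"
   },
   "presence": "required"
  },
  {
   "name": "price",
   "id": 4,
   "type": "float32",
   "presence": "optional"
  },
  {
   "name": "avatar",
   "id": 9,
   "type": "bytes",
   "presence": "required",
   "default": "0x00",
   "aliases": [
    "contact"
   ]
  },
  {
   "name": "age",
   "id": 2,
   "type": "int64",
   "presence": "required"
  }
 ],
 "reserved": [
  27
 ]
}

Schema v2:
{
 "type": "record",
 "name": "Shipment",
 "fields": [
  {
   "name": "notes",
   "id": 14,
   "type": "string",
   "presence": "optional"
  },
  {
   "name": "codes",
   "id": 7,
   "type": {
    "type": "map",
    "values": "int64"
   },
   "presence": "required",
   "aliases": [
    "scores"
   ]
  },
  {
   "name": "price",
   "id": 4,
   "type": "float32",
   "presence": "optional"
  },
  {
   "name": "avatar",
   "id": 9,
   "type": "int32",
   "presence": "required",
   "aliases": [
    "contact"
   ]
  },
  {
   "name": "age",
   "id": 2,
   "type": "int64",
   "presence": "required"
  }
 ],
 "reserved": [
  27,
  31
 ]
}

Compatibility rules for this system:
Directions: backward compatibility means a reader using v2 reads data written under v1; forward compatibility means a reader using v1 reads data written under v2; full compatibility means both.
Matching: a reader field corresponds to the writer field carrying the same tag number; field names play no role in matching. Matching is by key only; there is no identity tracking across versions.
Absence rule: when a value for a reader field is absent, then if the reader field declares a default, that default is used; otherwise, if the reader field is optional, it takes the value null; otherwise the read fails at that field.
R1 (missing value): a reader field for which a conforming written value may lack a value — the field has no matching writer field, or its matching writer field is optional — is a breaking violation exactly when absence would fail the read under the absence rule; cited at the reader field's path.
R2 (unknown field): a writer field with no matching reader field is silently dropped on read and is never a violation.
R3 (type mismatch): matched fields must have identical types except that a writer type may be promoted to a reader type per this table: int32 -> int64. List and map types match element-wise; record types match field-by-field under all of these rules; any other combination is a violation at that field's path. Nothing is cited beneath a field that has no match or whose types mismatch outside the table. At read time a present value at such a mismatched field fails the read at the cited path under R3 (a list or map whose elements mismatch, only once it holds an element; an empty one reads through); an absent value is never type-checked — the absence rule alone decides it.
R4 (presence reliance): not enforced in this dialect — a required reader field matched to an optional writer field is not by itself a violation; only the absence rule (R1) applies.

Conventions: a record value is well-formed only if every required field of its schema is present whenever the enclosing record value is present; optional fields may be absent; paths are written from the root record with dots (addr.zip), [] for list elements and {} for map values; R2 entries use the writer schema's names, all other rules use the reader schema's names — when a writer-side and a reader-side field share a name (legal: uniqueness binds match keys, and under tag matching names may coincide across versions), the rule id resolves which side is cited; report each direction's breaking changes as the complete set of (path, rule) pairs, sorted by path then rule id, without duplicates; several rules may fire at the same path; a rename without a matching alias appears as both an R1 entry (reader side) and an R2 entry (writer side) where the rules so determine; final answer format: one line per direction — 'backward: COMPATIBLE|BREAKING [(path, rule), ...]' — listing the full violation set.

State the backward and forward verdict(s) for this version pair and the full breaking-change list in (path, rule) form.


the writer's type comes first in each Shipment pair
backward pass over Shipment, reader schema v2, writer schema v1:
  notes: no writer match
  codes: map<string, int64> -> map<string, int64>, writer required; from scores
  price: float32 -> float32, writer optional; from price
  avatar: bytes -> int32, writer required; from avatar
  age: int64 -> int64, writer required; from age
  R3 fires at avatar
  => backward: BREAKING (1)
forward pass over Shipment, reader schema v1, writer schema v2:
  scores: map<string, int64> -> map<string, int64>, writer required; from codes
  price: float32 -> float32, writer optional; from price
  avatar: int32 -> bytes, writer required; from avatar
  age: int64 -> int64, writer required; from age
  writer notes: unknown to reader
  R3 fires at avatar
  => forward: BREAKING (1)

backward: BREAKING [(avatar, R3)]; forward: BREAKING [(avatar, R3)]


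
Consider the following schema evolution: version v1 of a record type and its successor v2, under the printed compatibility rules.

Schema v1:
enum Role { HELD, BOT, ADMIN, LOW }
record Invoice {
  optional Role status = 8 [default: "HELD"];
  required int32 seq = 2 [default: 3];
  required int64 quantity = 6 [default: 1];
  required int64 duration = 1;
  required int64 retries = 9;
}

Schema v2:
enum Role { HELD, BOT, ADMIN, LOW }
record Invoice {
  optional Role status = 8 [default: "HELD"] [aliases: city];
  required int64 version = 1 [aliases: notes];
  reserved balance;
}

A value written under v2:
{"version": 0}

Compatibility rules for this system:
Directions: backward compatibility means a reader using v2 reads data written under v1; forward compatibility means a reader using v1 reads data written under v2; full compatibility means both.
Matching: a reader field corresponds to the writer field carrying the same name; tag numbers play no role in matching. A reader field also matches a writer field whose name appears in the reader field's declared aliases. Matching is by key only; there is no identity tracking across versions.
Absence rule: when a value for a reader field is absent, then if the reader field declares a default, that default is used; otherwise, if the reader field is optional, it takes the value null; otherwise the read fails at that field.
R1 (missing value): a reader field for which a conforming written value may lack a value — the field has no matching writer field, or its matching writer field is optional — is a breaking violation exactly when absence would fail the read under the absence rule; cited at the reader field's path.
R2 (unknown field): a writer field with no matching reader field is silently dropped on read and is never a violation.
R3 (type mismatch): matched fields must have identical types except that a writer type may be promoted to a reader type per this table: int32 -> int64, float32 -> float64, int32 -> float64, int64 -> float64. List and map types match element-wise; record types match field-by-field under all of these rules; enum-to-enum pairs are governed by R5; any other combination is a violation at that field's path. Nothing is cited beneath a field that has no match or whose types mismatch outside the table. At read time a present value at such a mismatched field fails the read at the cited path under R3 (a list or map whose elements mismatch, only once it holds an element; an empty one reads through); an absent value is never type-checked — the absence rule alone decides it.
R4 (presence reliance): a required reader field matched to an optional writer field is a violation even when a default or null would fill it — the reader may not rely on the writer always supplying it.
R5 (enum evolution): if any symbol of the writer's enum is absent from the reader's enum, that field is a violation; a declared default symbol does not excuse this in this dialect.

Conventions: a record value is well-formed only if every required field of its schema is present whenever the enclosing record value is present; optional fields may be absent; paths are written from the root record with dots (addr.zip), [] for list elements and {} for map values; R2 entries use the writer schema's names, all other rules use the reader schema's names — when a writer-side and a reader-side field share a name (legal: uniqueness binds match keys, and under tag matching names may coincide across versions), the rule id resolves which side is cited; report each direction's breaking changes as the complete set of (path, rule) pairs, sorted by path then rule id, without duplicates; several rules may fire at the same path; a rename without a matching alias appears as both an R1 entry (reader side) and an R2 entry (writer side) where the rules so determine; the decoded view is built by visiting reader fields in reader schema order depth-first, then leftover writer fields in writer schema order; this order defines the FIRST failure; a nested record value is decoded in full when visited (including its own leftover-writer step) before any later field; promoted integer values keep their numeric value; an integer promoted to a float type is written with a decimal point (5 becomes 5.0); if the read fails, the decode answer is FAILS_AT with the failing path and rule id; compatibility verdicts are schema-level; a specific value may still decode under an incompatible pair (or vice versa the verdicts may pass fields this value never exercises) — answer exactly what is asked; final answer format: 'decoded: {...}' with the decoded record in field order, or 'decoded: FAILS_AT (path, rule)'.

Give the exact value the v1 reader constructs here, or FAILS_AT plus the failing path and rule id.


in Invoice below, arrows point writer -> reader
migrating the Invoice value to v1:
  status := "HELD" (missing; default applied)
  seq := 3 (missing; default applied)
  quantity := 1 (missing; default applied)
  read fails at duration under R1 (no fill)
  => FAILS_AT (duration, R1)
the other Invoice changes do not affect what is asked:
  removed field seq from record Invoice -> fires no rule on Invoice under this dialect and leaves the result unchanged
  removed field quantity from record Invoice -> fires no rule on Invoice under this dialect and leaves the result unchanged
  removed field retries from record Invoice -> shifts the Invoice verdicts, not this decode

decoded: FAILS_AT (duration, R1)


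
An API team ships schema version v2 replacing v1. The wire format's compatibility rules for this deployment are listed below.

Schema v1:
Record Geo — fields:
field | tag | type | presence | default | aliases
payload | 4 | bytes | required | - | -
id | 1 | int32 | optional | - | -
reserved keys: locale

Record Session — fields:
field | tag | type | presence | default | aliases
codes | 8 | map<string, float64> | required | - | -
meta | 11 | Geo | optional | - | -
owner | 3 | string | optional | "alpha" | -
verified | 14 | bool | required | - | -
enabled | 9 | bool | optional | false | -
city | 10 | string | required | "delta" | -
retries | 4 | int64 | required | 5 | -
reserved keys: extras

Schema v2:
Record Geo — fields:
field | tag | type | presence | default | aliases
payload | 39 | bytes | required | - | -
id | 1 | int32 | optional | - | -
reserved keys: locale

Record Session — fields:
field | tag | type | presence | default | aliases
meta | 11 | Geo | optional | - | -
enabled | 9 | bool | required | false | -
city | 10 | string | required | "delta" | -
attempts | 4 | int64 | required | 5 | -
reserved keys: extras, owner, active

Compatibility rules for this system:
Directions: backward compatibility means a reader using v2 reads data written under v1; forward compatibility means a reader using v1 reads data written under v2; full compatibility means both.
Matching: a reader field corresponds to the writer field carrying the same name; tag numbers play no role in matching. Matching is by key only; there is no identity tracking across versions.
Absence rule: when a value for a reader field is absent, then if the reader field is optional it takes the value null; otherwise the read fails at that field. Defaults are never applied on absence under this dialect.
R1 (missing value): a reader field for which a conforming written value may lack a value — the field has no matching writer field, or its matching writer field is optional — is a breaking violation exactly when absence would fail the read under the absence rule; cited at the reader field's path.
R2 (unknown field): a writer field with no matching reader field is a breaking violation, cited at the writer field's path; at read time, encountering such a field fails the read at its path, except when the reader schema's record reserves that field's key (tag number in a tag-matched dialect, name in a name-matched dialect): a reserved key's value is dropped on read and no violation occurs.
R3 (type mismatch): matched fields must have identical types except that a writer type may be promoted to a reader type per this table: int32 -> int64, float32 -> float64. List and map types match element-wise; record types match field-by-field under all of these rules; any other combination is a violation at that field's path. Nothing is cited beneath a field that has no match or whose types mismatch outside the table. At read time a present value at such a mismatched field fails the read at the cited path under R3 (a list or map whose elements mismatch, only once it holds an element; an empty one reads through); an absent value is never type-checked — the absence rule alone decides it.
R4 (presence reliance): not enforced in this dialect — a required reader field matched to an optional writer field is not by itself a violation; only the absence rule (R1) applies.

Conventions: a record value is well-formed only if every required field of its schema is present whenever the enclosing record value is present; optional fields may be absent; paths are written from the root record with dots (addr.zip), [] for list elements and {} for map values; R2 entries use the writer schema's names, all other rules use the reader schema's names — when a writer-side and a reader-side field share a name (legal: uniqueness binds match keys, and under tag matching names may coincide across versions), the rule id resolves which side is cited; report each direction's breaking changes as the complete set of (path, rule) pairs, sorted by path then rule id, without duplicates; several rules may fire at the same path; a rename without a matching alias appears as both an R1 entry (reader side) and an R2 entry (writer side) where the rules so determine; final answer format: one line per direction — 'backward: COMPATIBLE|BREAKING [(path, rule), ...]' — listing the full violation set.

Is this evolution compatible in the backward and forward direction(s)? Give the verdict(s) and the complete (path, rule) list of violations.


arrows below run writer -> reader for Session
backward pass over Session, reader schema v2, writer schema v1:
  Geo -> Geo, writer optional: meta aligns to meta
  bool -> bool, writer optional: enabled aligns to enabled
  string -> string, writer required: city aligns to city
  attempts has no writer counterpart
  leftover writer field: codes
  leftover writer field: owner
  leftover writer field: verified
  leftover writer field: retries
  bytes -> bytes, writer required: meta.payload aligns to meta.payload
  int32 -> int32, writer optional: meta.id aligns to meta.id
  rule R1 violated at attempts
  rule R2 violated at codes
  rule R1 violated at enabled
  rule R2 violated at retries
  rule R2 violated at verified
  backward on Session therefore BREAKING (5)
forward pass over Session, reader schema v1, writer schema v2:
  codes has no writer counterpart
  Geo -> Geo, writer optional: meta aligns to meta
  owner has no writer counterpart
  verified has no writer counterpart
  bool -> bool, writer required: enabled aligns to enabled
  string -> string, writer required: city aligns to city
  retries has no writer counterpart
  leftover writer field: attempts
  bytes -> bytes, writer required: meta.payload aligns to meta.payload
  int32 -> int32, writer optional: meta.id aligns to meta.id
  rule R2 violated at attempts
  rule R1 violated at codes
  rule R1 violated at retries
  rule R1 violated at verified
  forward on Session therefore BREAKING (4)

backward: BREAKING [(attempts, R1), (codes, R2), (enabled, R1), (retries, R2), (verified, R2)]; forward: BREAKING [(attempts, R2), (codes, R1), (retries, R1), (verified, R1)]


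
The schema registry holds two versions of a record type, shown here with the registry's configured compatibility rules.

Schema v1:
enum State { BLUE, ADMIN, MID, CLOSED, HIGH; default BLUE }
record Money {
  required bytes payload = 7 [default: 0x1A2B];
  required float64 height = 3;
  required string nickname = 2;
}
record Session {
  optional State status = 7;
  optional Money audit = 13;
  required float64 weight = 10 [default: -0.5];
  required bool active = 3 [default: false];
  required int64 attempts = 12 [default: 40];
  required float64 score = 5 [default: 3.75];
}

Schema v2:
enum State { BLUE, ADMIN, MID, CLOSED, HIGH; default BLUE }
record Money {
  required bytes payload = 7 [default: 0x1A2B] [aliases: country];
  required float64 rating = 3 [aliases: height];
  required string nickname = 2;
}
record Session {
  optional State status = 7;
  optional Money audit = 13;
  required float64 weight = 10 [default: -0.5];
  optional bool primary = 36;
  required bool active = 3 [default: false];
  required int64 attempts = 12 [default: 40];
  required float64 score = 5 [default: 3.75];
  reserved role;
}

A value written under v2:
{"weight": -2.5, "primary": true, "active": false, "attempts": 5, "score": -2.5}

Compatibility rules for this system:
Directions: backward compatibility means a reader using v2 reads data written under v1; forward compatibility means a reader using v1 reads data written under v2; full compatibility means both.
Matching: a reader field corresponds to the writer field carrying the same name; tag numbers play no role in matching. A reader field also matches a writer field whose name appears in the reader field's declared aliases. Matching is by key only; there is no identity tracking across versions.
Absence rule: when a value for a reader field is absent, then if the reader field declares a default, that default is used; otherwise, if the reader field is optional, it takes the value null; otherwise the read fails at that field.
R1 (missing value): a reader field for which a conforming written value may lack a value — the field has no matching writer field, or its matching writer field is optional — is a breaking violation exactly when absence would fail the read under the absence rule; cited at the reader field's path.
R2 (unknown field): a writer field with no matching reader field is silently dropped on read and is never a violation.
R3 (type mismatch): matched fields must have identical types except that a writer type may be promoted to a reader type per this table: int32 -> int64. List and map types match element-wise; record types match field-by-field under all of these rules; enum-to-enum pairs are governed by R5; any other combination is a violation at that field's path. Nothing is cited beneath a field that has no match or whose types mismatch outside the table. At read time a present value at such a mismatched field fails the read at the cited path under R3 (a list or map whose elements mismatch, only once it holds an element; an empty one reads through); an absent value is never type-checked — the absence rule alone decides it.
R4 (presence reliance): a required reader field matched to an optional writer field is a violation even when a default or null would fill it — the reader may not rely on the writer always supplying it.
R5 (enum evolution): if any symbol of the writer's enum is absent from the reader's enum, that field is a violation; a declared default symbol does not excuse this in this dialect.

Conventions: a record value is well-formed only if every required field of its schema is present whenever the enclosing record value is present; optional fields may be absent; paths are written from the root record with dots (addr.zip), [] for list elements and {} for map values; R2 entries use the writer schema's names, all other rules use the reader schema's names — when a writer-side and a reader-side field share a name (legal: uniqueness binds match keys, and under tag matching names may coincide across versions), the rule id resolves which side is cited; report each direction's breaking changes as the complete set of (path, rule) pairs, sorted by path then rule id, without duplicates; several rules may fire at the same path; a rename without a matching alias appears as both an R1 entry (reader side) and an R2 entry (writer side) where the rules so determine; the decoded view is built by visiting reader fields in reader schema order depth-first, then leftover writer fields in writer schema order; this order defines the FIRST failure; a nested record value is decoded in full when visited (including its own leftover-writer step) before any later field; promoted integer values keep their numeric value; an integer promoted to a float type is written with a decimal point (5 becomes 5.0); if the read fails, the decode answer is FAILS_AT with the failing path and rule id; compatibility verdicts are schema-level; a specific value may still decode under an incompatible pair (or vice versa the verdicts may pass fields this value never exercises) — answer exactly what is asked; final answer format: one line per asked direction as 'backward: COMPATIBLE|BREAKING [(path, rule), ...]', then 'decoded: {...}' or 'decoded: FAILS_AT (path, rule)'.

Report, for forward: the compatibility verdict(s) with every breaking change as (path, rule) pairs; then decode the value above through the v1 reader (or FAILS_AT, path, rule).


forward: BREAKING [(audit.height, R1)]; decoded: {"status": null, "audit": null, "weight": -2.5, "active": false, "attempts": 5, "score": -2.5}

the writer's type comes first in each Session pair
forward pass over Session, reader schema v1, writer schema v2:
  status <- status (State -> State, writer optional)
  audit <- audit (Money -> Money, writer optional)
  weight <- weight (float64 -> float64, writer required)
  active <- active (bool -> bool, writer required)
  attempts <- attempts (int64 -> int64, writer required)
  score <- score (float64 -> float64, writer required)
  primary (writer side), unknown to reader
  audit.payload <- audit.payload (bytes -> bytes, writer required)
  audit.height: no writer-side match
  audit.nickname <- audit.nickname (string -> string, writer required)
  audit.rating (writer side), unknown to reader
  breaking: (audit.height, R1)
  => forward: BREAKING (1)
decoding the Session value with the v1 reader:
  status := null (missing; optional => null)
  audit := null (missing; optional => null)
  weight := -2.5
  active := false
  attempts := 5
  score := -2.5
  writer primary: no reader field; dropped
  => decoded: {"status": null, "audit": null, "weight": -2.5, "active": false, "attempts": 5, "score": -2.5}
ruling out the remaining Session differences:
  added field primary to record Session: optional bool, tag 36 (in v2 it sits immediately before active) -> no rule fires on it in Session's dialect; the asked verdict holds


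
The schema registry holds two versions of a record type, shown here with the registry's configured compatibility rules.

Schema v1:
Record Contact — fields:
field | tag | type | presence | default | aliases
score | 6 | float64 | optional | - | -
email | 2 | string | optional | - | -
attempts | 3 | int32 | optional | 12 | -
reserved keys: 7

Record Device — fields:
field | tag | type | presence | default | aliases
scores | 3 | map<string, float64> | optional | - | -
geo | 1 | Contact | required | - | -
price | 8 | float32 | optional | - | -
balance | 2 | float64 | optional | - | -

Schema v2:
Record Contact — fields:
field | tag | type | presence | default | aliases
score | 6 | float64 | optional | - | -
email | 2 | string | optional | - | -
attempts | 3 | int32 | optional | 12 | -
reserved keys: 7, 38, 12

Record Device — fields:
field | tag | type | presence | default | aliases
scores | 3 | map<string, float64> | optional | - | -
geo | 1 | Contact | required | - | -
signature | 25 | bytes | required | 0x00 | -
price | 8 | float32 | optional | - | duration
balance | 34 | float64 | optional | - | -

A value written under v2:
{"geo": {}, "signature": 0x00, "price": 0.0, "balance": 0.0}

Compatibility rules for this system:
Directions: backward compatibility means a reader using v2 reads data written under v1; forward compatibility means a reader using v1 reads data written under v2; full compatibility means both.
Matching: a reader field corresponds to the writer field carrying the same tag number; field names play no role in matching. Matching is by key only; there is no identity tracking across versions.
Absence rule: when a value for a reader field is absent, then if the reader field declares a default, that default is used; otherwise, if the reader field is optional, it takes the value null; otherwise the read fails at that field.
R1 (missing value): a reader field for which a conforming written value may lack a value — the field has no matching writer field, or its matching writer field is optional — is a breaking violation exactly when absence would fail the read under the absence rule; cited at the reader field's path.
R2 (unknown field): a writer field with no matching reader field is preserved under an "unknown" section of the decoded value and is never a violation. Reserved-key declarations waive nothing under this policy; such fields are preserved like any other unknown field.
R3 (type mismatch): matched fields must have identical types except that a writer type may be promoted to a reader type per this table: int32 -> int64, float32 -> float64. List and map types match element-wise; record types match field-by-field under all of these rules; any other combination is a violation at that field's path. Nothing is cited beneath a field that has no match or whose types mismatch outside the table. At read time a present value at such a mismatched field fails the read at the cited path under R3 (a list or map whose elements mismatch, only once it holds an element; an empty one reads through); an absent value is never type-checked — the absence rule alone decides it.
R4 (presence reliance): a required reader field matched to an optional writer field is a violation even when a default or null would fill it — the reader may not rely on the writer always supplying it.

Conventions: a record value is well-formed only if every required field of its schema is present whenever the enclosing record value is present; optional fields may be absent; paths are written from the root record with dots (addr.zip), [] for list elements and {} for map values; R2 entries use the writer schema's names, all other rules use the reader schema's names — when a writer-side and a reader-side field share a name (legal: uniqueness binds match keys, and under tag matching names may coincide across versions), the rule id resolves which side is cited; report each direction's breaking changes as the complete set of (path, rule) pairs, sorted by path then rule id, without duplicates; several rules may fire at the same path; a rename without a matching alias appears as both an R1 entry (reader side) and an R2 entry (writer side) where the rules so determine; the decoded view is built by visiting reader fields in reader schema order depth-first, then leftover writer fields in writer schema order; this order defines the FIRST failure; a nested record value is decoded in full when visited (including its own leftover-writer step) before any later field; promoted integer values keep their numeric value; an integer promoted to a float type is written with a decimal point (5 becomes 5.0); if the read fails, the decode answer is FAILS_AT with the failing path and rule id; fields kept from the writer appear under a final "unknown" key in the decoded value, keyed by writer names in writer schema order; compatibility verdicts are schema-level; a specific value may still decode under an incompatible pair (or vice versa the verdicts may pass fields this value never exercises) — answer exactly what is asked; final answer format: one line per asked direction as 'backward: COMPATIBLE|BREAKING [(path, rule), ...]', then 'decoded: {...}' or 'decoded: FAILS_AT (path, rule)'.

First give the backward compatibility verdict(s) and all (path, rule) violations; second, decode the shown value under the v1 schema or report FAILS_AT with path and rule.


the writer's type comes first in each Device pair
backward analysis of Device with v2 as reader and v1 as writer:
  scores: paired with writer scores (map<string, float64> -> map<string, float64>; writer optional)
  geo: paired with writer geo (Contact -> Contact; writer required)
  no writer field matches reader signature
  price: paired with writer price (float32 -> float32; writer optional)
  no writer field matches reader balance
  balance (writer side), unknown to reader
  geo.score: paired with writer geo.score (float64 -> float64; writer optional)
  geo.email: paired with writer geo.email (string -> string; writer optional)
  geo.attempts: paired with writer geo.attempts (int32 -> int32; writer optional)
  nothing fires on Device: backward is COMPATIBLE
decoding the Device value with the v1 reader:
  scores := null (not supplied -> null)
  geo.score := null (not supplied -> null)
  geo.email := null (not supplied -> null)
  geo.attempts := 12 (no value, default fills)
  price := 0.0
  balance := null (not supplied -> null)
  writer signature: kept under "unknown"
  writer balance: kept under "unknown"
  => decoded: {"scores": null, "geo": {"score": null, "email": null, "attempts": 12}, "price": 0.0, "balance": null, "unknown": {"signature": 0x00, "balance": 0.0}}

backward: COMPATIBLE []; decoded: {"scores": null, "geo": {"score": null, "email": null, "attempts": 12}, "price": 0.0, "balance": null, "unknown": {"signature": 0x00, "balance": 0.0}}


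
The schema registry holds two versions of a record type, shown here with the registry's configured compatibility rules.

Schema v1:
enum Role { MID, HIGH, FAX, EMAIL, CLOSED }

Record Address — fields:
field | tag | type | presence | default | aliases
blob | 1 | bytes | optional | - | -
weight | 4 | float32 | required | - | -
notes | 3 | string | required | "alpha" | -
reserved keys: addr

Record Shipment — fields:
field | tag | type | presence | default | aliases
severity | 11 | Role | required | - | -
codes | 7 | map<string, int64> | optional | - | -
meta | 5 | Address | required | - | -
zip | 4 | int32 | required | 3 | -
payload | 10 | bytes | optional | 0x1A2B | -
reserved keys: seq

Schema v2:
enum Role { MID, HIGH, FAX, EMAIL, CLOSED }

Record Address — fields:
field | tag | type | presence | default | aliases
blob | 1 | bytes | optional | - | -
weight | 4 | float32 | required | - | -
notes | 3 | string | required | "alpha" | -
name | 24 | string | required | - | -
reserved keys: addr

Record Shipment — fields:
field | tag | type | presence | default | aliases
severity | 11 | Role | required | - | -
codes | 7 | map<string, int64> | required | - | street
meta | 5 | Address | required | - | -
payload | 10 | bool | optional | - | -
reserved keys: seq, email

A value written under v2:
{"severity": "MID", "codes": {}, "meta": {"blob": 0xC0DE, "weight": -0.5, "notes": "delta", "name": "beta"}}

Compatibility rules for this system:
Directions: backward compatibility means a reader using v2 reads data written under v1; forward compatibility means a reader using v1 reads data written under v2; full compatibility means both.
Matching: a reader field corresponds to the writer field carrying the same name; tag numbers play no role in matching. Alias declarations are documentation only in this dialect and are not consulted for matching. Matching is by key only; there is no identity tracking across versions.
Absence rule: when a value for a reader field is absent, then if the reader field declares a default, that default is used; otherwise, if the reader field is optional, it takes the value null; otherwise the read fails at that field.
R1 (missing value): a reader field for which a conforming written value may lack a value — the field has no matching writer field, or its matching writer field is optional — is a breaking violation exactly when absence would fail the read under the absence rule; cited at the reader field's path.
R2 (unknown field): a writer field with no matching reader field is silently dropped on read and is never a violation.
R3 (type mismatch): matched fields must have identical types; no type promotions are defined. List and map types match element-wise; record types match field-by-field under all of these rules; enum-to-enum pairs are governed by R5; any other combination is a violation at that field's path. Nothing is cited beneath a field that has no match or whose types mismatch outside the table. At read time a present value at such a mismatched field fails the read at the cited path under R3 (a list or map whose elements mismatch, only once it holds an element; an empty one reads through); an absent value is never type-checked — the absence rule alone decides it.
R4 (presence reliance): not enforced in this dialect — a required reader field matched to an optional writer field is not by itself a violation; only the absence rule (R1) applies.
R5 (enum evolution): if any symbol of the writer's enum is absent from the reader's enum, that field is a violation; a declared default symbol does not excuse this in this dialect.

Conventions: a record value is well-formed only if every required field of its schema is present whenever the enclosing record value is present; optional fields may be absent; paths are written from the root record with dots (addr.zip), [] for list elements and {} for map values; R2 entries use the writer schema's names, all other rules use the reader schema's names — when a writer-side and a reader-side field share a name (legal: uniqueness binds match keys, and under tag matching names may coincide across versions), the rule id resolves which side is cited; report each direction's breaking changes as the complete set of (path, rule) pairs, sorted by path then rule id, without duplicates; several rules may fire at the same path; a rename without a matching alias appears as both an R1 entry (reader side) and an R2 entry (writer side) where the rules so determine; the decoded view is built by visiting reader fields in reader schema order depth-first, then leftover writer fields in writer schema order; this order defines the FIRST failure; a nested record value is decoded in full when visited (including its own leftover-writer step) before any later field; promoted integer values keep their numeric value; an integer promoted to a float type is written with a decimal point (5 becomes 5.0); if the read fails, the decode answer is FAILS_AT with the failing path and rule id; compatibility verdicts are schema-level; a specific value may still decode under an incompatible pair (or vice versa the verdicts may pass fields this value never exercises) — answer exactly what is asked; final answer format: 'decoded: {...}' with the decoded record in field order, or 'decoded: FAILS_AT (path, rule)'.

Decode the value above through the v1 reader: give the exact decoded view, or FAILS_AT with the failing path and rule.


arrows below run writer -> reader for Shipment
decode (reader v1):
  severity := "MID"
  codes := {}
  meta.blob := 0xC0DE
  meta.weight := -0.5
  meta.notes := "delta"
  writer meta.name: unmatched, discarded
  zip := 3 (no value, default fills)
  payload := 0x1A2B (no value, default fills)
  => decoded: {"severity": "MID", "codes": {}, "meta": {"blob": 0xC0DE, "weight": -0.5, "notes": "delta"}, "zip": 3, "payload": 0x1A2B}
diffs on Shipment not affecting the asked answer:
  removed field zip from record Shipment -> inert under this dialect — no rule fires on Shipment and the result does not move
  added field name to record Address: required string, tag 24 (in v2 it sits last) -> a verdict-level change on Shipment — the shown value reads the same
  field payload in record Shipment: type bytes changed to bool (its default is dropped) -> a verdict-level change on Shipment — the shown value reads the same
  field codes in record Shipment: optional changed to required -> a verdict-level change on Shipment — the shown value reads the same

decoded: {"severity": "MID", "codes": {}, "meta": {"blob": 0xC0DE, "weight": -0.5, "notes": "delta"}, "zip": 3, "payload": 0x1A2B}


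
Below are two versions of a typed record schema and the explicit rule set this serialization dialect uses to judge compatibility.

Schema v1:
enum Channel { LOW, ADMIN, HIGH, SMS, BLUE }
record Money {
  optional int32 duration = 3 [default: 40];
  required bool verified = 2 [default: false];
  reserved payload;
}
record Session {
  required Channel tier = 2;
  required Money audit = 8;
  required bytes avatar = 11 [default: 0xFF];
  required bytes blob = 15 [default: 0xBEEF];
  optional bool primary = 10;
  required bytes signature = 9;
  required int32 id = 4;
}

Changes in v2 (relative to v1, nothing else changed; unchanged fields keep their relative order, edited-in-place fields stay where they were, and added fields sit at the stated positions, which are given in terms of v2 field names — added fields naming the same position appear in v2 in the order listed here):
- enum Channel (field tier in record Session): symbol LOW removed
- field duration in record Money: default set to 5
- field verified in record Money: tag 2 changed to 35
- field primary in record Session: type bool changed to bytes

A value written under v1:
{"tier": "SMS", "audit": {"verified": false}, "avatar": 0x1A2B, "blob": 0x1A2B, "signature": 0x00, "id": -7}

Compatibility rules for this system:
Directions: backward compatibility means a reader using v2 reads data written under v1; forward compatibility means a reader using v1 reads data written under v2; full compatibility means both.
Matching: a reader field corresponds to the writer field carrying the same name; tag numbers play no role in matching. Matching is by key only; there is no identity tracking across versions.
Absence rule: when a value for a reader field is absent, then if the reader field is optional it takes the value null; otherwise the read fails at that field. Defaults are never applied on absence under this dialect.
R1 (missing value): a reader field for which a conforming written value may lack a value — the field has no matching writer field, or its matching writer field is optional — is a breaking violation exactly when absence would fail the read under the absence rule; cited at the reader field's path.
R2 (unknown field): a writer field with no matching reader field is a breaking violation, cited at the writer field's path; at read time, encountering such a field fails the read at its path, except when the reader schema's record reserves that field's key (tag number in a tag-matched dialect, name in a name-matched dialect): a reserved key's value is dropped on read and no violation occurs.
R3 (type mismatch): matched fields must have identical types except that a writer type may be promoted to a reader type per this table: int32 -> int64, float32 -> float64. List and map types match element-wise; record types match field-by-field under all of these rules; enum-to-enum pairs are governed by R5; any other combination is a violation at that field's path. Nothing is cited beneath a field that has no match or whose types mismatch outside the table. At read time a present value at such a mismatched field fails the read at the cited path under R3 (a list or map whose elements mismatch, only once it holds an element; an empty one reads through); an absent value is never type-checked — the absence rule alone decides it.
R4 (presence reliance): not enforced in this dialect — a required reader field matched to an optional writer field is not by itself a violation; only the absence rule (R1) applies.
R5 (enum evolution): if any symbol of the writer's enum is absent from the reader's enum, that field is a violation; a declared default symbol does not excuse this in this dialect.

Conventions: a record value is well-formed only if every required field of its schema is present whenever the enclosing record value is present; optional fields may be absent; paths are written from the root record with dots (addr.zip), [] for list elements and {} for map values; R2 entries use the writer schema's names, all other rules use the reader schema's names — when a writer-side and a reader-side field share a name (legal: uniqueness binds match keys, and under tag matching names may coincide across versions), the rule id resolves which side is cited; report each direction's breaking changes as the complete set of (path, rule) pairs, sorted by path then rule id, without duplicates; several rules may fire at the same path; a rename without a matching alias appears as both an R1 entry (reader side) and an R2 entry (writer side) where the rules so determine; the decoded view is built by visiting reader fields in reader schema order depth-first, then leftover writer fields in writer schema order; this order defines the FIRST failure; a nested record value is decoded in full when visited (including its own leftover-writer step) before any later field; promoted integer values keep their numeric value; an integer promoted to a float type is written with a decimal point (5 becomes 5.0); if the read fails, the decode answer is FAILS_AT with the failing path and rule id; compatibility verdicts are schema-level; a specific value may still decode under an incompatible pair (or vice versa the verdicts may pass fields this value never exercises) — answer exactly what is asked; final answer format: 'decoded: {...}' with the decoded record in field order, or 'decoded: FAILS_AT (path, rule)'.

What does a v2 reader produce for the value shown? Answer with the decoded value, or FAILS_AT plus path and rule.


arrows below run writer -> reader for Session
decode (reader v2):
  tier := "SMS"
  audit.duration := null (missing; optional => null)
  audit.verified := false
  avatar := 0x1A2B
  blob := 0x1A2B
  primary := null (missing; optional => null)
  signature := 0x00
  id := -7
  => decoded: {"tier": "SMS", "audit": {"duration": null, "verified": false}, "avatar": 0x1A2B, "blob": 0x1A2B, "primary": null, "signature": 0x00, "id": -7}
the rest of the Session diff is inert for this question:
  enum Channel (field tier in record Session): symbol LOW removed -> matters for Session compatibility verdicts, not for this value's decode
  field duration in record Money: default set to 5 -> triggers nothing under the printed rules; the Session answer is the same either way
  field verified in record Money: tag 2 changed to 35 -> triggers nothing under the printed rules; the Session answer is the same either way
  field primary in record Session: type bool changed to bytes -> matters for Session compatibility verdicts, not for this value's decode

decoded: {"tier": "SMS", "audit": {"duration": null, "verified": false}, "avatar": 0x1A2B, "blob": 0x1A2B, "primary": null, "signature": 0x00, "id": -7}
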